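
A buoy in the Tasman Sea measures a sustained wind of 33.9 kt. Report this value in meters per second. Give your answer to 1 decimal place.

17.4 m/s

1 kt = 0.514444 m/s, so 33.9 × 0.514444 = 17.4 m/s.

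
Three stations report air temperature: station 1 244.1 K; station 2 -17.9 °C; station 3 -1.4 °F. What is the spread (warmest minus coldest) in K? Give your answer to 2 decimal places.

station 1: 244.1 K = -29.050 °C.
station 3: -1.4 °F = -18.556 °C.
Spread: (-17.900) − (-29.050) = 11.150 °C.

11.15 K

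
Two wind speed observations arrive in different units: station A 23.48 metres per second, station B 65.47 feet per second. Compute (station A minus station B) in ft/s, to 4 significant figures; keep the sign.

station A: 23.48 m/s = 77.0341 ft/s.
Difference: 77.0341 − 65.4700 = 11.56 ft/s.

11.56 ft/s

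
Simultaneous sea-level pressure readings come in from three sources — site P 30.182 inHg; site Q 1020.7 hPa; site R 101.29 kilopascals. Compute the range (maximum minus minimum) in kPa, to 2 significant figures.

0.92 kPa

site P: 30.182 inHg = 102.2080 kPa.
site Q: 1020.7 hPa = 102.0700 kPa.
Spread: 102.2080 − 101.2900 = 0.92 kPa.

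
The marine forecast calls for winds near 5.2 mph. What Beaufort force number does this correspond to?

Beaufort force 2

5.2 mph = 2.3 m/s, which is Beaufort 2 (light breeze, 1.6–3.3 m/s).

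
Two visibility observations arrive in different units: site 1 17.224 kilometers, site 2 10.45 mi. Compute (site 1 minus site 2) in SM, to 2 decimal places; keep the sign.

0.25 SM

site 1: 17.224 km = 10.7025 SM.
Difference: 10.7025 − 10.4500 = 0.25 SM.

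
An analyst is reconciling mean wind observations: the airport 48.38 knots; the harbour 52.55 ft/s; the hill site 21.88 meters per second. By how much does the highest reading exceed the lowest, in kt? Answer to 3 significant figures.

17.2 kt

the harbour: 52.55 ft/s = 31.135 kt.
the hill site: 21.88 m/s = 42.531 kt.
Spread: 48.380 − 31.135 = 17.2 kt.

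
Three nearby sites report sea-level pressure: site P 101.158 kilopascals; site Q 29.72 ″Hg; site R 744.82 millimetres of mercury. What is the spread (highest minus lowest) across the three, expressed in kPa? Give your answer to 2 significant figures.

site Q: 29.72 inHg = 100.643 kPa.
site R: 744.82 mmHg = 99.301 kPa.
Spread: 101.158 − 99.301 = 1.9 kPa.

1.9 kPa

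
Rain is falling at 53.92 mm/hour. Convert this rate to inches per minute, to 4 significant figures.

0.03538 in/minute

53.92 mm/hour × 0.0393701 in/mm × 0.0166667 hour/minute = 0.03538 in/minute.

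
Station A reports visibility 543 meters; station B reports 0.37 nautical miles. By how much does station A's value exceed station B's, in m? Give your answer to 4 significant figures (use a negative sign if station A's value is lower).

station B: 0.37 nmi = 685.240 m.
Difference: 543.000 − 685.240 = -142.2 m.

-142.2 m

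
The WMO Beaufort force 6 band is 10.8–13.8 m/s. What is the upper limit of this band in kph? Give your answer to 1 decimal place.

10.8–13.8 m/s × 3.6 = 38.9–49.7 km/h.

49.7 km/h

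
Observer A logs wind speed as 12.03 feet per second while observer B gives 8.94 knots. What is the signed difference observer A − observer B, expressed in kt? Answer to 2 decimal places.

observer A: 12.03 ft/s = 7.1276 kt.
Difference: 7.1276 − 8.9400 = -1.81 kt.

-1.81 kt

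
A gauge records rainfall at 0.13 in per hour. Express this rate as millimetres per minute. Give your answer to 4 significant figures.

0.13 in/hour × 25.4 mm/in × 0.0166667 hour/minute = 0.05503 mm/minute.

0.05503 mm/minute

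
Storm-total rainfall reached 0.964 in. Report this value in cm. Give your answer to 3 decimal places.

2.449 cm

1 in = 2.54 cm, so 0.964 × 2.54 = 2.449 cm.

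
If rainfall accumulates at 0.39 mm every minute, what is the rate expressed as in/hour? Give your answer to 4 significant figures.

0.39 mm/minute × 0.0393701 in/mm × 60 minute/hour = 0.9213 in/hour.

0.9213 in/hour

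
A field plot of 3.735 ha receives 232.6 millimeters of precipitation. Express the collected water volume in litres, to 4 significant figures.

8688000 litres

Area: 3.735 ha = 37350 m².
1 mm over 1 m² is 1 L, so volume = 232.6 × 37350 = 8687610 L ≈ 8688000 L.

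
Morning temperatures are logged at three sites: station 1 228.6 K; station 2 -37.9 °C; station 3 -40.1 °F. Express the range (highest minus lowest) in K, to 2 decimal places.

station 1: 228.6 K = -44.550 °C.
station 3: -40.1 °F = -40.056 °C.
Spread: (-37.900) − (-44.550) = 6.650 °C.

6.65 K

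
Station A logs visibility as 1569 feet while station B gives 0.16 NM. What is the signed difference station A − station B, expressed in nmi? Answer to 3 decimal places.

station A: 1569 ft = 0.25822 nmi.
Difference: 0.25822 − 0.16000 = 0.098 nmi.

0.098 nmi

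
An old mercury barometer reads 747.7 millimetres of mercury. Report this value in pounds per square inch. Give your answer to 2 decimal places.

14.46 psi

1 mmHg = 0.0193368 psi, so 747.7 × 0.0193368 = 14.46 psi.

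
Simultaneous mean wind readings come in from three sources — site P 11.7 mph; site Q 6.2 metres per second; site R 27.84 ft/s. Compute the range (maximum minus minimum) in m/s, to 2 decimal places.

site P: 11.7 mph = 5.2304 m/s.
site R: 27.84 ft/s = 8.4856 m/s.
Spread: 8.4856 − 5.2304 = 3.26 m/s.

3.26 m/s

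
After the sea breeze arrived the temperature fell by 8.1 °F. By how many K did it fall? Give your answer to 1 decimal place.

4.5 K

A change of 1 °C equals a change of 1.8 °F: ΔK = 8.1 × 0.5556 = 4.5 K.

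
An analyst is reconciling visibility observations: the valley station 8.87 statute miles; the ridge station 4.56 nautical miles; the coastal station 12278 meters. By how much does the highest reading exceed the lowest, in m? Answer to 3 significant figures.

5830 m

the valley station: 8.87 SM = 14274.88 m.
the ridge station: 4.56 nmi = 8445.12 m.
Spread: 14274.88 − 8445.12 = 5830 m.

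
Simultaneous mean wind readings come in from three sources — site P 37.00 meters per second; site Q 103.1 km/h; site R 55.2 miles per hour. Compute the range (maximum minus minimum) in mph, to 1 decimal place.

27.6 mph

site P: 37.00 m/s = 82.767 mph.
site Q: 103.1 km/h = 64.063 mph.
Spread: 82.767 − 55.200 = 27.6 mph.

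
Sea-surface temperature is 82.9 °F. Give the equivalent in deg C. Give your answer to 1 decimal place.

28.3 °C

°C = (°F − 32) × 5/9 = (82.9 − 32) / 1.8 = 28.3 °C.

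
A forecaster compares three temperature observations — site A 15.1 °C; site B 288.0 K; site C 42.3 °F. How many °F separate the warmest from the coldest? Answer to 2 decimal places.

site B: 288.0 K = 14.850 °C.
site C: 42.3 °F = 5.722 °C.
Spread: 15.100 − 5.722 = 9.378 °C = 16.88 °F.

16.88 °F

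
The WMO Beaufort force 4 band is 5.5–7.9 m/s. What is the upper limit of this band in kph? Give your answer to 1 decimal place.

28.4 km/h

5.5–7.9 m/s × 3.6 = 19.8–28.4 km/h.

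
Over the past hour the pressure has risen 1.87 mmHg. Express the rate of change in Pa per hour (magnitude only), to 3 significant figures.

1.87 mmHg / 1 h × 133.322 Pa/mmHg = 249 Pa/h.

249 Pa per hour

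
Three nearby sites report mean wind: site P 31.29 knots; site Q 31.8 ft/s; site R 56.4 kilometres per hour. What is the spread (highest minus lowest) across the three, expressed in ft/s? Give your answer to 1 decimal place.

site P: 31.29 kt = 52.812 ft/s.
site R: 56.4 km/h = 51.400 ft/s.
Spread: 52.812 − 31.800 = 21.0 ft/s.

21.0 ft/s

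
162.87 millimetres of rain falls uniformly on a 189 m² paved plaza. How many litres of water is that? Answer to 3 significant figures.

30800 litres

1 mm over 1 m² is 1 L, so volume = 162.87 × 189 = 30782.43 L ≈ 30800 L.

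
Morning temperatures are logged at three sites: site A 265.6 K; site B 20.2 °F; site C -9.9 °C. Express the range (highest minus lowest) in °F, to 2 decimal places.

6.02 °F

site A: 265.6 K = -7.550 °C.
site B: 20.2 °F = -6.556 °C.
Spread: (-6.556) − (-9.900) = 3.344 °C = 6.02 °F.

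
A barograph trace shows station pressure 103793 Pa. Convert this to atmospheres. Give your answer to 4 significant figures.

1.024 atm

1 Pa = 9.86923e-06 atm, so 103793 × 9.86923e-06 = 1.024 atm.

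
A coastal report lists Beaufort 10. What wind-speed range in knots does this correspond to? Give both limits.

48 to 55 kt

Beaufort 10 (storm) spans 48–55 knots.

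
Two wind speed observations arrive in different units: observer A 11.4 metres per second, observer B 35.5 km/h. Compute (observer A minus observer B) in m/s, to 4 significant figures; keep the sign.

observer B: 35.5 km/h = 9.86111 m/s.
Difference: 11.40000 − 9.86111 = 1.539 m/s.

1.539 m/s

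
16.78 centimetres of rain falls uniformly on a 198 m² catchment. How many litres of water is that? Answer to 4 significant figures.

Depth: 16.78 cm × 10 = 167.8 mm.
1 mm over 1 m² is 1 L, so volume = 167.8 × 198 = 33224.4 L ≈ 33220 L.

33220 litres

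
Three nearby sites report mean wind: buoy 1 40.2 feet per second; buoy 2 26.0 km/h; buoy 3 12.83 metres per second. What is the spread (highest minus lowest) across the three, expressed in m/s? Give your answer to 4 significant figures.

buoy 1: 40.2 ft/s = 12.25296 m/s.
buoy 2: 26.0 km/h = 7.22222 m/s.
Spread: 12.83000 − 7.22222 = 5.608 m/s.

5.608 m/s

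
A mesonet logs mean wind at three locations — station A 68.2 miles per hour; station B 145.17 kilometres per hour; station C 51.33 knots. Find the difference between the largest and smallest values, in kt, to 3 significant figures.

27.1 kt

station A: 68.2 mph = 59.264 kt.
station B: 145.17 km/h = 78.386 kt.
Spread: 78.386 − 51.330 = 27.1 kt.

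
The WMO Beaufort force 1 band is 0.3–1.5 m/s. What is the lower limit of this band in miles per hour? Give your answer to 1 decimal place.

0.7 mph

0.3–1.5 m/s × 2.237 = 0.7–3.4 mph.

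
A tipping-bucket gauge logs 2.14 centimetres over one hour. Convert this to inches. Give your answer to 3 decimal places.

0.843 in

1 cm = 0.393701 in, so 2.14 × 0.393701 = 0.843 in.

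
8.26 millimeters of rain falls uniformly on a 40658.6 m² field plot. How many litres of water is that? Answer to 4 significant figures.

1 mm over 1 m² is 1 L, so volume = 8.26 × 40658.6 = 335840.04 L ≈ 335800 L.

335800 litres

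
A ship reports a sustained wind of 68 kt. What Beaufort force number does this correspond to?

68 kt lies in the Beaufort 12 band (hurricane force, ≥64 kt).

Beaufort force 12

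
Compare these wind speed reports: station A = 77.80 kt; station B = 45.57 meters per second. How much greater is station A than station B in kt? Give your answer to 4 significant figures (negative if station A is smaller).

station B: 45.57 m/s = 88.5810 kt.
Difference: 77.8000 − 88.5810 = -10.78 kt.

-10.78 kt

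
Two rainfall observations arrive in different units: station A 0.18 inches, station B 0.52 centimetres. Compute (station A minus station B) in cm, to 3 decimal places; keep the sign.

station A: 0.18 in = 0.45720 cm.
Difference: 0.45720 − 0.52000 = -0.063 cm.

-0.063 cm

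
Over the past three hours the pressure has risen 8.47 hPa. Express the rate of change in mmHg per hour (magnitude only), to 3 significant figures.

8.47 hPa / 3 h × 0.750062 mmHg/hPa = 2.12 mmHg/h.

2.12 mmHg per hour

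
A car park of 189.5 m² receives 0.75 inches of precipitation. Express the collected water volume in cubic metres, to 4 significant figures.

3.610 cubic metres

Depth: 0.75 in × 25.4 = 19.05 mm.
1 mm over 1 m² is 1 L, so volume = 19.05 × 189.5 = 3609.975 L = 3.610 m³.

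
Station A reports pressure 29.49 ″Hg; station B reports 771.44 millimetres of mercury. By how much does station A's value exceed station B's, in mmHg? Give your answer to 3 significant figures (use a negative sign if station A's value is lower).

-22.4 mmHg

station A: 29.49 inHg = 749.046 mmHg.
Difference: 749.046 − 771.440 = -22.4 mmHg.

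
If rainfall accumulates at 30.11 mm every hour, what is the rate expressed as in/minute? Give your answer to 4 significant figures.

30.11 mm/hour × 0.0393701 in/mm × 0.0166667 hour/minute = 0.01976 in/minute.

0.01976 in/minute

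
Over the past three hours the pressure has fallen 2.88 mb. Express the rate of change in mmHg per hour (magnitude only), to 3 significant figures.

2.88 mb / 3 h × 0.750062 mmHg/mb = 0.720 mmHg/h.

0.720 mmHg per hour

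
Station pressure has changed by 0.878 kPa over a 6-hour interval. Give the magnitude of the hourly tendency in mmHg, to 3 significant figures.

1.10 mmHg per hour

0.878 kPa / 6 h × 7.50062 mmHg/kPa = 1.10 mmHg/h.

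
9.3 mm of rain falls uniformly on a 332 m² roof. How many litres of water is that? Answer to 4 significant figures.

1 mm over 1 m² is 1 L, so volume = 9.3 × 332 = 3087.6 L ≈ 3088 L.

3088 litres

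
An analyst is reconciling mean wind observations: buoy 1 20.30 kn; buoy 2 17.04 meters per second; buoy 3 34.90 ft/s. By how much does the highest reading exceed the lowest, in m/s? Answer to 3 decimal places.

buoy 1: 20.30 kt = 10.44322 m/s.
buoy 3: 34.90 ft/s = 10.63752 m/s.
Spread: 17.04000 − 10.44322 = 6.597 m/s.

6.597 m/s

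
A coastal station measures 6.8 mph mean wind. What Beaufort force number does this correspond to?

6.8 mph = 3.0 m/s, which is Beaufort 2 (light breeze, 1.6–3.3 m/s).

Beaufort force 2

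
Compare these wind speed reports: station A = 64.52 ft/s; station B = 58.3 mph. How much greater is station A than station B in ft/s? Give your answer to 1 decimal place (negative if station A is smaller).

-21.0 ft/s

station B: 58.3 mph = 85.507 ft/s.
Difference: 64.520 − 85.507 = -21.0 ft/s.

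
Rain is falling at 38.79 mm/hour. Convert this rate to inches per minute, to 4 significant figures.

38.79 mm/hour × 0.0393701 in/mm × 0.0166667 hour/minute = 0.02545 in/minute.

0.02545 in/minute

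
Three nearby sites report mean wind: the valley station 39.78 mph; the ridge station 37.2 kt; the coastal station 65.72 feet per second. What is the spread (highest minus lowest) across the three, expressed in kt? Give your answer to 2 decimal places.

4.37 kt

the valley station: 39.78 mph = 34.5679 kt.
the coastal station: 65.72 ft/s = 38.9380 kt.
Spread: 38.9380 − 34.5679 = 4.37 kt.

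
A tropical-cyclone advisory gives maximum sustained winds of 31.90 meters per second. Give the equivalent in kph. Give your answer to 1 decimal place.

1 m/s = 3.6 km/h, so 31.90 × 3.6 = 114.8 km/h.

114.8 km/h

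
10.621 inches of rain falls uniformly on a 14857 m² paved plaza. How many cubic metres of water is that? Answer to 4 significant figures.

Depth: 10.621 in × 25.4 = 269.7734 mm.
1 mm over 1 m² is 1 L, so volume = 269.7734 × 14857 = 4008023.4 L = 4008 m³.

4008 cubic metres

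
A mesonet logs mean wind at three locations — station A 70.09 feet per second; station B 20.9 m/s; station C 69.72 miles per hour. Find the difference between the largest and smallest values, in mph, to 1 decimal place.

station A: 70.09 ft/s = 47.789 mph.
station B: 20.9 m/s = 46.752 mph.
Spread: 69.720 − 46.752 = 23.0 mph.

23.0 mph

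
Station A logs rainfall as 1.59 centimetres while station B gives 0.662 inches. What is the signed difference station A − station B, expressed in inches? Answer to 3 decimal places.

station A: 1.59 cm = 0.62598 in.
Difference: 0.62598 − 0.66200 = -0.036 in.

-0.036 in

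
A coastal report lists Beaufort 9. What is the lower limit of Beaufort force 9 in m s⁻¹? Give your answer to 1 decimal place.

Beaufort 9 (strong gale) spans 20.8–24.4 m/s.

20.8 m/s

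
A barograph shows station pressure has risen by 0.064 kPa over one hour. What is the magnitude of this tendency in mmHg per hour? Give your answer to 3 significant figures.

0.064 kPa / 1 h × 7.50062 mmHg/kPa = 0.480 mmHg/h.

0.480 mmHg per hour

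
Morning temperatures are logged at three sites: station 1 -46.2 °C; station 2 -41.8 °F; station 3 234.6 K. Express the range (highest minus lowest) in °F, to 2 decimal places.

13.77 °F

station 2: -41.8 °F = -41.000 °C.
station 3: 234.6 K = -38.550 °C.
Spread: (-38.550) − (-46.200) = 7.650 °C = 13.77 °F.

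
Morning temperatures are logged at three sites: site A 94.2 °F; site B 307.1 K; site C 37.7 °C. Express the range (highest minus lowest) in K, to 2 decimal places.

3.75 K

site A: 94.2 °F = 34.556 °C.
site B: 307.1 K = 33.950 °C.
Spread: 37.700 − 33.950 = 3.750 °C.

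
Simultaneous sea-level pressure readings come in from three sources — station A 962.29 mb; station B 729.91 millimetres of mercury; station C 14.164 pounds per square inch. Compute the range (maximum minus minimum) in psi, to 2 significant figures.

0.21 psi

station A: 962.29 mb = 13.9568 psi.
station B: 729.91 mmHg = 14.1141 psi.
Spread: 14.1640 − 13.9568 = 0.21 psi.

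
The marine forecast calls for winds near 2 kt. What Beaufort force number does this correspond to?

2 kt lies in the Beaufort 1 band (light air, 1–3 kt).

Beaufort force 1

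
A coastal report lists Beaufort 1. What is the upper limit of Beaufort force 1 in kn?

Beaufort 1 (light air) spans 1–3 knots.

3 kt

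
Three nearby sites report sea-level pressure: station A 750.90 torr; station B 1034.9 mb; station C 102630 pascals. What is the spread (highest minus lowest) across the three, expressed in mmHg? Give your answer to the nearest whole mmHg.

25 mmHg

station B: 1034.9 mb = 776.24 mmHg.
station C: 102630 Pa = 769.79 mmHg.
Spread: 776.24 − 750.90 = 25 mmHg.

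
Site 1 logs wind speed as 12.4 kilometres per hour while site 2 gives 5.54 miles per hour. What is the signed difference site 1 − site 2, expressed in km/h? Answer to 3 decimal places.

3.484 km/h

site 2: 5.54 mph = 8.91577 km/h.
Difference: 12.40000 − 8.91577 = 3.484 km/h.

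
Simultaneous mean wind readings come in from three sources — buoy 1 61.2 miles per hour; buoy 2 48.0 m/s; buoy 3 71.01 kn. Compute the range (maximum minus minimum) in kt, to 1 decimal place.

40.1 kt

buoy 1: 61.2 mph = 53.181 kt.
buoy 2: 48.0 m/s = 93.305 kt.
Spread: 93.305 − 53.181 = 40.1 kt.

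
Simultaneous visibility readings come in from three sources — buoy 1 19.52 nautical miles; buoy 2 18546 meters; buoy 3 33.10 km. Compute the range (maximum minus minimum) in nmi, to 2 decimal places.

9.51 nmi

buoy 2: 18546 m = 10.0140 nmi.
buoy 3: 33.10 km = 17.8726 nmi.
Spread: 19.5200 − 10.0140 = 9.51 nmi.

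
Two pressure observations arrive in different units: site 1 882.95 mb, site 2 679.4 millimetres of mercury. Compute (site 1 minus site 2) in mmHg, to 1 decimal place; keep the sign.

site 1: 882.95 mb = 662.267 mmHg.
Difference: 662.267 − 679.400 = -17.1 mmHg.

-17.1 mmHg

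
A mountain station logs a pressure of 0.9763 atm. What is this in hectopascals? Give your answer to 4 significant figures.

1 atm = 1013.25 hPa, so 0.9763 × 1013.25 = 989.2 hPa.

989.2 hPa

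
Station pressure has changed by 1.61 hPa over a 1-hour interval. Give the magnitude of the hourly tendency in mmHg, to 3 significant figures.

1.21 mmHg per hour

1.61 hPa / 1 h × 0.750062 mmHg/hPa = 1.21 mmHg/h.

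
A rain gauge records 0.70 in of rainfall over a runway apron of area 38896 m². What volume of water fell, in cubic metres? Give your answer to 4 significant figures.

691.6 cubic metres

Depth: 0.70 in × 25.4 = 17.78 mm.
1 mm over 1 m² is 1 L, so volume = 17.78 × 38896 = 691570.88 L = 691.6 m³.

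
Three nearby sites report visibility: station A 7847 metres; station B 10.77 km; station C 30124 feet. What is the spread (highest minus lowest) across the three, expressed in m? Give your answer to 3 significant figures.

station B: 10.77 km = 10770.00 m.
station C: 30124 ft = 9181.80 m.
Spread: 10770.00 − 7847.00 = 2920 m.

2920 m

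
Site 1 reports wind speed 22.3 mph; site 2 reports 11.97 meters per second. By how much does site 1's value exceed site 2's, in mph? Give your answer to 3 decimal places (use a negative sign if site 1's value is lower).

-4.476 mph

site 2: 11.97 m/s = 26.77613 mph.
Difference: 22.30000 − 26.77613 = -4.476 mph.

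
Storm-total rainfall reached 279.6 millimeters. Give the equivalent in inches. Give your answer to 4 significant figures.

11.01 in

1 mm = 0.0393701 in, so 279.6 × 0.0393701 = 11.01 in.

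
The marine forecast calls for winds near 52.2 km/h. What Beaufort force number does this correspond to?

Beaufort force 7

52.2 km/h = 14.5 m/s, which is Beaufort 7 (near gale, 13.9–17.1 m/s).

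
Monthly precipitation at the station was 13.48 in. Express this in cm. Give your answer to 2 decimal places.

34.24 cm

1 in = 2.54 cm, so 13.48 × 2.54 = 34.24 cm.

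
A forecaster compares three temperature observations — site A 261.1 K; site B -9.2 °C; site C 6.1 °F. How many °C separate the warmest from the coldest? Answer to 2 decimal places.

5.19 °C

site A: 261.1 K = -12.050 °C.
site C: 6.1 °F = -14.389 °C.
Spread: (-9.200) − (-14.389) = 5.189 °C.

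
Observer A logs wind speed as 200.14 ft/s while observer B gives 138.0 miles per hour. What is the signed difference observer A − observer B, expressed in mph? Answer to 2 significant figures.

-1.5 mph

observer A: 200.14 ft/s = 136.459 mph.
Difference: 136.459 − 138.000 = -1.5 mph.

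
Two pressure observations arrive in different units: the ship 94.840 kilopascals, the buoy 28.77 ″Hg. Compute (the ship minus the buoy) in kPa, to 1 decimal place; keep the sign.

the buoy: 28.77 inHg = 97.426 kPa.
Difference: 94.840 − 97.426 = -2.6 kPa.

-2.6 kPa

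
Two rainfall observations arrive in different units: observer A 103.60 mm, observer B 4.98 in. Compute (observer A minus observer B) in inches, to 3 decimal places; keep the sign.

-0.901 in

observer A: 103.60 mm = 4.07874 in.
Difference: 4.07874 − 4.98000 = -0.901 in.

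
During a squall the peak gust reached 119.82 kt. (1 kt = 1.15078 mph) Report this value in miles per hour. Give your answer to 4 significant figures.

1 kt = 1.15078 mph, so 119.82 × 1.15078 = 137.9 mph.

137.9 mph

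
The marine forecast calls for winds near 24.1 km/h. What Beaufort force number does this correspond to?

Beaufort force 4

24.1 km/h = 6.7 m/s, which is Beaufort 4 (moderate breeze, 5.5–7.9 m/s).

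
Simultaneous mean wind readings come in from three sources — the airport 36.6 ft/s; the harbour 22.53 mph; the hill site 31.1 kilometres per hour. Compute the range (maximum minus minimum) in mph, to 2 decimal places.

the airport: 36.6 ft/s = 24.9545 mph.
the hill site: 31.1 km/h = 19.3246 mph.
Spread: 24.9545 − 19.3246 = 5.63 mph.

5.63 mph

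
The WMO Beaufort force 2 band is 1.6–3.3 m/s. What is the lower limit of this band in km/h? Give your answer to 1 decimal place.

1.6–3.3 m/s × 3.6 = 5.8–11.9 km/h.

5.8 km/h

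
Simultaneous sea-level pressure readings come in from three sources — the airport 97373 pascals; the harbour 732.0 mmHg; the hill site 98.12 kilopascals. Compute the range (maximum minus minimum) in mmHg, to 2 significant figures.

5.6 mmHg

the airport: 97373 Pa = 730.357 mmHg.
the hill site: 98.12 kPa = 735.960 mmHg.
Spread: 735.960 − 730.357 = 5.6 mmHg.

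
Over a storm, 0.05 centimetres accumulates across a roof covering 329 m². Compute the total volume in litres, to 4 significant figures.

164.5 litres

Depth: 0.05 cm × 10 = 0.5 mm.
1 mm over 1 m² is 1 L, so volume = 0.5 × 329 = 164.5 L.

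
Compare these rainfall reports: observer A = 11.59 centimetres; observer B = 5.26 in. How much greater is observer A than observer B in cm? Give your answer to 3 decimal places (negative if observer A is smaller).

-1.770 cm

observer B: 5.26 in = 13.36040 cm.
Difference: 11.59000 − 13.36040 = -1.770 cm.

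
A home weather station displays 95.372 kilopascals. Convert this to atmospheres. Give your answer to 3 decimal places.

1 kPa = 0.00986923 atm, so 95.372 × 0.00986923 = 0.941 atm.

0.941 atm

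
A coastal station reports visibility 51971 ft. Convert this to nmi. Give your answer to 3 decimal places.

8.553 nmi

1 ft = 0.000164579 nmi, so 51971 × 0.000164579 = 8.553 nmi.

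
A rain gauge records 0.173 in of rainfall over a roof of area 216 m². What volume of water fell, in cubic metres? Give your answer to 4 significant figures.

0.9491 cubic metres

Depth: 0.173 in × 25.4 = 4.3942 mm.
1 mm over 1 m² is 1 L, so volume = 4.3942 × 216 = 949.1472 L = 0.9491 m³.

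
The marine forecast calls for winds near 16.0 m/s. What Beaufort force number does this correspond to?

16.0 m/s lies in the Beaufort 7 band (near gale, 13.9–17.1 m/s).

Beaufort force 7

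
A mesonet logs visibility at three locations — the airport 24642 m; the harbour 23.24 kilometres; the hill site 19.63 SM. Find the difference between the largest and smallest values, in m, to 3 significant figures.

8350 m

the harbour: 23.24 km = 23240.00 m.
the hill site: 19.63 SM = 31591.42 m.
Spread: 31591.42 − 23240.00 = 8350 m.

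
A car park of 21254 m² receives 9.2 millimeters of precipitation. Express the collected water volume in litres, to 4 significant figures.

195500 litres

1 mm over 1 m² is 1 L, so volume = 9.2 × 21254 = 195536.8 L ≈ 195500 L.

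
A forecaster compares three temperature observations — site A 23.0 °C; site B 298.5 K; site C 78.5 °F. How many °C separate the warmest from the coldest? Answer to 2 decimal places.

2.83 °C

site B: 298.5 K = 25.350 °C.
site C: 78.5 °F = 25.833 °C.
Spread: 25.833 − 23.000 = 2.833 °C.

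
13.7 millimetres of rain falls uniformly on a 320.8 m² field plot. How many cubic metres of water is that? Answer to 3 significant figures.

1 mm over 1 m² is 1 L, so volume = 13.7 × 320.8 = 4394.96 L = 4.39 m³.

4.39 cubic metres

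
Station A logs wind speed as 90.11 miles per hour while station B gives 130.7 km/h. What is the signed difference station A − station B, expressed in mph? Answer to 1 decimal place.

8.9 mph

station B: 130.7 km/h = 81.213 mph.
Difference: 90.110 − 81.213 = 8.9 mph.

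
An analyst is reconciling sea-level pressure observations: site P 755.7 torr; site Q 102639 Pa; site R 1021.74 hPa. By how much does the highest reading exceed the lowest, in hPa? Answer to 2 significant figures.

19 hPa

site P: 755.7 mmHg = 1007.52 hPa.
site Q: 102639 Pa = 1026.39 hPa.
Spread: 1026.39 − 1007.52 = 19 hPa.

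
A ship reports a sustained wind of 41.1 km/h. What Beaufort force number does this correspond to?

Beaufort force 6

41.1 km/h = 11.4 m/s, which is Beaufort 6 (strong breeze, 10.8–13.8 m/s).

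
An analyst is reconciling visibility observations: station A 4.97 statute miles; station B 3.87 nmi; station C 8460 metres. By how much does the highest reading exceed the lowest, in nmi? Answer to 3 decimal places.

0.698 nmi

station A: 4.97 SM = 4.31881 nmi.
station C: 8460 m = 4.56803 nmi.
Spread: 4.56803 − 3.87000 = 0.698 nmi.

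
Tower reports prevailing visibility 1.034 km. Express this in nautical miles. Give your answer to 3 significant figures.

0.558 nmi

1 km = 0.539957 nmi, so 1.034 × 0.539957 = 0.558 nmi.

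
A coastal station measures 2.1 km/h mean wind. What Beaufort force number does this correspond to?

Beaufort force 1

2.1 km/h = 0.6 m/s, which is Beaufort 1 (light air, 0.3–1.5 m/s).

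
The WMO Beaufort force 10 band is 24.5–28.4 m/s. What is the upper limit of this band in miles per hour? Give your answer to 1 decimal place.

63.5 mph

24.5–28.4 m/s × 2.237 = 54.8–63.5 mph.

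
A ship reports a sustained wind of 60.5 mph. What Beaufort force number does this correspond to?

60.5 mph = 27.0 m/s, which is Beaufort 10 (storm, 24.5–28.4 m/s).

Beaufort force 10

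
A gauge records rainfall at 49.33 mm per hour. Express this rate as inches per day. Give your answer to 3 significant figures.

46.6 in/day

49.33 mm/hour × 0.0393701 in/mm × 24 hour/day = 46.6 in/day.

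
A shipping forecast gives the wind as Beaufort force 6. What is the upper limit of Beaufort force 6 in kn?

Beaufort 6 (strong breeze) spans 22–27 knots.

27 kt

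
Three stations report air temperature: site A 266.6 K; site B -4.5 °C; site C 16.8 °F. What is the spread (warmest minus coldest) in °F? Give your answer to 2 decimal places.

7.10 °F

site A: 266.6 K = -6.550 °C.
site C: 16.8 °F = -8.444 °C.
Spread: (-4.500) − (-8.444) = 3.944 °C = 7.10 °F.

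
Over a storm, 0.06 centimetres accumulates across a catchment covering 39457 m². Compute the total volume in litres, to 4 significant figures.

23670 litres

Depth: 0.06 cm × 10 = 0.6 mm.
1 mm over 1 m² is 1 L, so volume = 0.6 × 39457 = 23674.2 L ≈ 23670 L.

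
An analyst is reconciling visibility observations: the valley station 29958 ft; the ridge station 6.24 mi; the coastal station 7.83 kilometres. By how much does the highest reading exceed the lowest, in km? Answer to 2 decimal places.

2.21 km

the valley station: 29958 ft = 9.1312 km.
the ridge station: 6.24 SM = 10.0423 km.
Spread: 10.0423 − 7.8300 = 2.21 km.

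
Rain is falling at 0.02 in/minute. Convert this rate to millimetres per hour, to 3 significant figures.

0.02 in/minute × 25.4 mm/in × 60 minute/hour = 30.5 mm/hour.

30.5 mm/hour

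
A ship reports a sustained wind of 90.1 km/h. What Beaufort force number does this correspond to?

90.1 km/h = 25.0 m/s, which is Beaufort 10 (storm, 24.5–28.4 m/s).

Beaufort force 10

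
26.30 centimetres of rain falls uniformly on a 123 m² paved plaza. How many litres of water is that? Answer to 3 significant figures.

Depth: 26.30 cm × 10 = 263 mm.
1 mm over 1 m² is 1 L, so volume = 263 × 123 = 32349 L ≈ 32300 L.

32300 litres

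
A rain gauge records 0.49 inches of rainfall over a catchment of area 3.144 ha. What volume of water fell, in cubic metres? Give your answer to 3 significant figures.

Depth: 0.49 in × 25.4 = 12.446 mm.
Area: 3.144 ha = 31440 m².
1 mm over 1 m² is 1 L, so volume = 12.446 × 31440 = 391302.24 L = 391 m³.

391 cubic metres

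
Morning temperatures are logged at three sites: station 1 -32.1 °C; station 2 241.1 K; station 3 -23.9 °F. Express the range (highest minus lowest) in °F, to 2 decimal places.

1.88 °F

station 2: 241.1 K = -32.050 °C.
station 3: -23.9 °F = -31.056 °C.
Spread: (-31.056) − (-32.100) = 1.044 °C = 1.88 °F.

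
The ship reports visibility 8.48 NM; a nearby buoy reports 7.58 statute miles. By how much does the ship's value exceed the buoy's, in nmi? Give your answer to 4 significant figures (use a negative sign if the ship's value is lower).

1.893 nmi

the buoy: 7.58 SM = 6.58684 nmi.
Difference: 8.48000 − 6.58684 = 1.893 nmi.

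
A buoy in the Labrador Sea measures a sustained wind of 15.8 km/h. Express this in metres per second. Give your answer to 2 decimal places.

4.39 m/s

1 km/h = 0.277778 m/s, so 15.8 × 0.277778 = 4.39 m/s.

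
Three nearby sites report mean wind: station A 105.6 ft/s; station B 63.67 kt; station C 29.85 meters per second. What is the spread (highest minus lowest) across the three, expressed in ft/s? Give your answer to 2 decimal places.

station B: 63.67 kt = 107.4629 ft/s.
station C: 29.85 m/s = 97.9331 ft/s.
Spread: 107.4629 − 97.9331 = 9.53 ft/s.

9.53 ft/s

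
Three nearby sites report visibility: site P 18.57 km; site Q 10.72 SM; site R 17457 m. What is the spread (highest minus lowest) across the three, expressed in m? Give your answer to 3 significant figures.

1320 m

site P: 18.57 km = 18570.00 m.
site Q: 10.72 SM = 17252.17 m.
Spread: 18570.00 − 17252.17 = 1320 m.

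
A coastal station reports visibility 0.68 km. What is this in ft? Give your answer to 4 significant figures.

2231 ft

1 km = 3280.84 ft, so 0.68 × 3280.84 = 2231 ft.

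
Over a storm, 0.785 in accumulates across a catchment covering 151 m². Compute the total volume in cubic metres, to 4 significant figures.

3.011 cubic metres

Depth: 0.785 in × 25.4 = 19.939 mm.
1 mm over 1 m² is 1 L, so volume = 19.939 × 151 = 3010.789 L = 3.011 m³.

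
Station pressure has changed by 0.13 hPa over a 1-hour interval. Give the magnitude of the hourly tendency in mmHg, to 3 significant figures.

0.0975 mmHg per hour

0.13 hPa / 1 h × 0.750062 mmHg/hPa = 0.0975 mmHg/h.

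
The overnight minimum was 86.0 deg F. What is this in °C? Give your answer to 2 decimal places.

30.00 °C

°C = (°F − 32) × 5/9 = (86.0 − 32) / 1.8 = 30.00 °C.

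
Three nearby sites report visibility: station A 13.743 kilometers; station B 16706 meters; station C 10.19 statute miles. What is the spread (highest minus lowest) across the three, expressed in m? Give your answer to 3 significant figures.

station A: 13.743 km = 13743.00 m.
station C: 10.19 SM = 16399.22 m.
Spread: 16706.00 − 13743.00 = 2960 m.

2960 m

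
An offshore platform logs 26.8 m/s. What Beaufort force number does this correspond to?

26.8 m/s lies in the Beaufort 10 band (storm, 24.5–28.4 m/s).

Beaufort force 10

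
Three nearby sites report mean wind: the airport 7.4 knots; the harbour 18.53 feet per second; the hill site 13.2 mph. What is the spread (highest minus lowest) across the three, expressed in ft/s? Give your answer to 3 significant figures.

the airport: 7.4 kt = 12.4898 ft/s.
the hill site: 13.2 mph = 19.3600 ft/s.
Spread: 19.3600 − 12.4898 = 6.87 ft/s.

6.87 ft/s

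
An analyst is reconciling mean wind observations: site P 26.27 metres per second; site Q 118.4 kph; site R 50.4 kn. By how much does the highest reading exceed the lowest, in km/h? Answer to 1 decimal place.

site P: 26.27 m/s = 94.572 km/h.
site R: 50.4 kt = 93.341 km/h.
Spread: 118.400 − 93.341 = 25.1 km/h.

25.1 km/h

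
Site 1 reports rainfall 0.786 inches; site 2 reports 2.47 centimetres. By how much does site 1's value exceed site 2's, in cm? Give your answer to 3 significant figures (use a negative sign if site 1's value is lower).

-0.474 cm

site 1: 0.786 in = 1.99644 cm.
Difference: 1.99644 − 2.47000 = -0.474 cm.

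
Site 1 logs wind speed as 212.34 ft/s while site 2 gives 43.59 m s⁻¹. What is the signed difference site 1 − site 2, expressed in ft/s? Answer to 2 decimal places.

site 2: 43.59 m/s = 143.0118 ft/s.
Difference: 212.3400 − 143.0118 = 69.33 ft/s.

69.33 ft/s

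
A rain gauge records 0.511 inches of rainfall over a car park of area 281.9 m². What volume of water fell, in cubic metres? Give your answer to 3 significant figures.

Depth: 0.511 in × 25.4 = 12.9794 mm.
1 mm over 1 m² is 1 L, so volume = 12.9794 × 281.9 = 3658.8929 L = 3.66 m³.

3.66 cubic metres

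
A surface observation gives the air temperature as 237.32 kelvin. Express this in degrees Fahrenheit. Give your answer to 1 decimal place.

First to °C: -35.83 °C.
Then to °F: -32.5 °F.

-32.5 °F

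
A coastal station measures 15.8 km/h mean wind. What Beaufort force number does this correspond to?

Beaufort force 3

15.8 km/h = 4.4 m/s, which is Beaufort 3 (gentle breeze, 3.4–5.4 m/s).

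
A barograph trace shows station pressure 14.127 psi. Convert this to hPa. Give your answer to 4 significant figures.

974.0 hPa

1 psi = 68.9476 hPa, so 14.127 × 68.9476 = 974.0 hPa.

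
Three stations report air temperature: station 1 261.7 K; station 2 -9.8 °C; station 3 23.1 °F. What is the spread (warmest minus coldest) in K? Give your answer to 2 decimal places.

6.51 K

station 1: 261.7 K = -11.450 °C.
station 3: 23.1 °F = -4.944 °C.
Spread: (-4.944) − (-11.450) = 6.506 °C.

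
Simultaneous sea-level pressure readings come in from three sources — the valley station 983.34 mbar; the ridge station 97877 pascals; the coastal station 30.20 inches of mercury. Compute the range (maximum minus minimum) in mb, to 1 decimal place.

43.9 mb

the ridge station: 97877 Pa = 978.770 mb.
the coastal station: 30.20 inHg = 1022.689 mb.
Spread: 1022.689 − 978.770 = 43.9 mb.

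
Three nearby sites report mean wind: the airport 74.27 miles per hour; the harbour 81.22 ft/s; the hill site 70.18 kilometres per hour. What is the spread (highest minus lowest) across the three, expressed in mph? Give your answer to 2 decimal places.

the harbour: 81.22 ft/s = 55.3773 mph.
the hill site: 70.18 km/h = 43.6078 mph.
Spread: 74.2700 − 43.6078 = 30.66 mph.

30.66 mph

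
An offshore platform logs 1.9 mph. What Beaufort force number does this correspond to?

1.9 mph = 0.8 m/s, which is Beaufort 1 (light air, 0.3–1.5 m/s).

Beaufort force 1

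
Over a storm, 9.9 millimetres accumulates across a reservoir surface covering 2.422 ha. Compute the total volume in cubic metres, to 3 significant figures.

Area: 2.422 ha = 24220 m².
1 mm over 1 m² is 1 L, so volume = 9.9 × 24220 = 239778 L = 240 m³.

240 cubic metres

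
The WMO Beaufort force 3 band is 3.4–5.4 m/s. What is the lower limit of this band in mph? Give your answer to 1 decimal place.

3.4–5.4 m/s × 2.237 = 7.6–12.1 mph.

7.6 mph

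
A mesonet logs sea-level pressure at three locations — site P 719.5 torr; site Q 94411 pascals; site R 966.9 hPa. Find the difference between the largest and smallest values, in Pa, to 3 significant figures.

2280 Pa

site P: 719.5 mmHg = 95925.46 Pa.
site R: 966.9 hPa = 96690.00 Pa.
Spread: 96690.00 − 94411.00 = 2280 Pa.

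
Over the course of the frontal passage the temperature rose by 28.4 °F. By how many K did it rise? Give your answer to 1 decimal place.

A change of 1 °C equals a change of 1.8 °F: ΔK = 28.4 × 0.5556 = 15.8 K.

15.8 K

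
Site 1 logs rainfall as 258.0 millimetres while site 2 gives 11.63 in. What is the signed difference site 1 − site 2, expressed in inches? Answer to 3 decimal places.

-1.473 in

site 1: 258.0 mm = 10.15748 in.
Difference: 10.15748 − 11.63000 = -1.473 in.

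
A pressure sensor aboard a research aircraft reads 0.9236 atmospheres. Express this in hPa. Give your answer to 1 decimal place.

935.8 hPa

1 atm = 1013.25 hPa, so 0.9236 × 1013.25 = 935.8 hPa.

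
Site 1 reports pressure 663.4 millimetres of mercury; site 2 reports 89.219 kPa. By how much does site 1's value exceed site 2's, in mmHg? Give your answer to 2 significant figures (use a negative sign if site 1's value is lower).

site 2: 89.219 kPa = 669.197 mmHg.
Difference: 663.400 − 669.197 = -5.8 mmHg.

-5.8 mmHg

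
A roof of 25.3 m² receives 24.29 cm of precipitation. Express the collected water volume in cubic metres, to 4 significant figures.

6.145 cubic metres

Depth: 24.29 cm × 10 = 242.9 mm.
1 mm over 1 m² is 1 L, so volume = 242.9 × 25.3 = 6145.37 L = 6.145 m³.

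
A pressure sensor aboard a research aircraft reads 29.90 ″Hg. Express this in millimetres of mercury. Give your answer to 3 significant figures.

1 inHg = 25.4 mmHg, so 29.90 × 25.4 = 759 mmHg.

759 mmHg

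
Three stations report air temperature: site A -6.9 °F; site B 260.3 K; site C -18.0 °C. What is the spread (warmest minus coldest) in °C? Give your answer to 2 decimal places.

8.76 °C

site A: -6.9 °F = -21.611 °C.
site B: 260.3 K = -12.850 °C.
Spread: (-12.850) − (-21.611) = 8.761 °C.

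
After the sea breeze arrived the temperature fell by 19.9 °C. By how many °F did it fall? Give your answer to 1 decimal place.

35.8 °F

For a temperature change the 32° offset cancels: Δ°F = 19.9 × 1.8 = 35.8 °F.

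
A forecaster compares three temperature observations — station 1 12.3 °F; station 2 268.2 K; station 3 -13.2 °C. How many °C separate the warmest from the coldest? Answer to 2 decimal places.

8.25 °C

station 1: 12.3 °F = -10.944 °C.
station 2: 268.2 K = -4.950 °C.
Spread: (-4.950) − (-13.200) = 8.250 °C.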